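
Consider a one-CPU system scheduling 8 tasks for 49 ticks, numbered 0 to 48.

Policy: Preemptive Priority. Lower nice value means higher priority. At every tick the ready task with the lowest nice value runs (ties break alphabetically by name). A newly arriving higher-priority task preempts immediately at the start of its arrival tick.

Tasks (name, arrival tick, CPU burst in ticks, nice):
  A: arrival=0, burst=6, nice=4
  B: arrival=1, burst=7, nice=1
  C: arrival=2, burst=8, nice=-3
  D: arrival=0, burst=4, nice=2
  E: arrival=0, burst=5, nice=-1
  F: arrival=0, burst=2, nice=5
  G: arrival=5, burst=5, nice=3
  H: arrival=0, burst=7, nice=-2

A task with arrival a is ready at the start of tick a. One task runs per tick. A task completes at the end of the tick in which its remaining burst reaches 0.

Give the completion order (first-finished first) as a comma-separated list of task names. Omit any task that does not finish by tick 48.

completion order = C, H, E, B, D, G, A, F

t=0: ready={A,D,E,F,H} → run H
t=1: ready={A,B,D,E,F,H} → run H
t=2: ready={A,B,C,D,E,F,H} → run C
t=3: ready={A,B,C,D,E,F,H} → run C
t=4: ready={A,B,C,D,E,F,H} → run C
t=5: ready={A,B,C,D,E,F,G,H} → run C
t=6: ready={A,B,C,D,E,F,G,H} → run C
t=7: ready={A,B,C,D,E,F,G,H} → run C
t=8: ready={A,B,C,D,E,F,G,H} → run C
t=9: ready={A,B,C,D,E,F,G,H} → run C
t=10: ready={A,B,D,E,F,G,H} → run H
t=11: ready={A,B,D,E,F,G,H} → run H
t=12: ready={A,B,D,E,F,G,H} → run H
t=13: ready={A,B,D,E,F,G,H} → run H
t=14: ready={A,B,D,E,F,G,H} → run H
t=15: ready={A,B,D,E,F,G} → run E
t=16: ready={A,B,D,E,F,G} → run E
t=17: ready={A,B,D,E,F,G} → run E
t=18: ready={A,B,D,E,F,G} → run E
t=19: ready={A,B,D,E,F,G} → run E
t=20: ready={A,B,D,F,G} → run B
t=21: ready={A,B,D,F,G} → run B
t=22: ready={A,B,D,F,G} → run B
t=23: ready={A,B,D,F,G} → run B
t=24: ready={A,B,D,F,G} → run B
t=25: ready={A,B,D,F,G} → run B
t=26: ready={A,B,D,F,G} → run B
t=27: ready={A,D,F,G} → run D
t=28: ready={A,D,F,G} → run D
t=29: ready={A,D,F,G} → run D
t=30: ready={A,D,F,G} → run D
t=31: ready={A,F,G} → run G
t=32: ready={A,F,G} → run G
t=33: ready={A,F,G} → run G
t=34: ready={A,F,G} → run G
t=35: ready={A,F,G} → run G
t=36: ready={A,F} → run A
t=37: ready={A,F} → run A
t=38: ready={A,F} → run A
t=39: ready={A,F} → run A
t=40: ready={A,F} → run A
t=41: ready={A,F} → run A
t=42: ready={F} → run F
t=43: ready={F} → run F
t=44: (idle)
t=45: (idle)
t=46: (idle)
t=47: (idle)
t=48: (idle)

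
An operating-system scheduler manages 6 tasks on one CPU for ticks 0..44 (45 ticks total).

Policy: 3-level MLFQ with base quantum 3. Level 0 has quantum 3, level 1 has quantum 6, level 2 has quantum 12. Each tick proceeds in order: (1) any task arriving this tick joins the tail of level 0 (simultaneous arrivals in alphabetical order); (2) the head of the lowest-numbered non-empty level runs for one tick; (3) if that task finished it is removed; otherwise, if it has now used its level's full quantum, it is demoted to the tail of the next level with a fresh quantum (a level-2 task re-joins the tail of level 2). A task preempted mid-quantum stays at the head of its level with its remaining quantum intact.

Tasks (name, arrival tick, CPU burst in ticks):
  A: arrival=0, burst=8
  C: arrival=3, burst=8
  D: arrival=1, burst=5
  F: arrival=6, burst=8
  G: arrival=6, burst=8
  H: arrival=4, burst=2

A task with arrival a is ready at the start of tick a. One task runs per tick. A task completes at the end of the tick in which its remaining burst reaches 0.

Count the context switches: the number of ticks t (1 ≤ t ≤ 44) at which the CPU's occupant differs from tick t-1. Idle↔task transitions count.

t=0: L0/L1/L2 = A/-/- → run A
t=1: L0/L1/L2 = AD/-/- → run A
t=2: L0/L1/L2 = AD/-/- → run A
t=3: L0/L1/L2 = DC/A/- → run D
t=4: L0/L1/L2 = DCH/A/- → run D
t=5: L0/L1/L2 = DCH/A/- → run D
t=6: L0/L1/L2 = CHFG/AD/- → run C
t=7: L0/L1/L2 = CHFG/AD/- → run C
t=8: L0/L1/L2 = CHFG/AD/- → run C
t=9: L0/L1/L2 = HFG/ADC/- → run H
t=10: L0/L1/L2 = HFG/ADC/- → run H
t=11: L0/L1/L2 = FG/ADC/- → run F
t=12: L0/L1/L2 = FG/ADC/- → run F
t=13: L0/L1/L2 = FG/ADC/- → run F
t=14: L0/L1/L2 = G/ADCF/- → run G
t=15: L0/L1/L2 = G/ADCF/- → run G
t=16: L0/L1/L2 = G/ADCF/- → run G
t=17: L0/L1/L2 = -/ADCFG/- → run A
t=18: L0/L1/L2 = -/ADCFG/- → run A
t=19: L0/L1/L2 = -/ADCFG/- → run A
t=20: L0/L1/L2 = -/ADCFG/- → run A
t=21: L0/L1/L2 = -/ADCFG/- → run A
t=22: L0/L1/L2 = -/DCFG/- → run D
t=23: L0/L1/L2 = -/DCFG/- → run D
t=24: L0/L1/L2 = -/CFG/- → run C
t=25: L0/L1/L2 = -/CFG/- → run C
t=26: L0/L1/L2 = -/CFG/- → run C
t=27: L0/L1/L2 = -/CFG/- → run C
t=28: L0/L1/L2 = -/CFG/- → run C
t=29: L0/L1/L2 = -/FG/- → run F
t=30: L0/L1/L2 = -/FG/- → run F
t=31: L0/L1/L2 = -/FG/- → run F
t=32: L0/L1/L2 = -/FG/- → run F
t=33: L0/L1/L2 = -/FG/- → run F
t=34: L0/L1/L2 = -/G/- → run G
t=35: L0/L1/L2 = -/G/- → run G
t=36: L0/L1/L2 = -/G/- → run G
t=37: L0/L1/L2 = -/G/- → run G
t=38: L0/L1/L2 = -/G/- → run G
t=39: (idle)
t=40: (idle)
t=41: (idle)
t=42: (idle)
t=43: (idle)
t=44: (idle)

context switches = 11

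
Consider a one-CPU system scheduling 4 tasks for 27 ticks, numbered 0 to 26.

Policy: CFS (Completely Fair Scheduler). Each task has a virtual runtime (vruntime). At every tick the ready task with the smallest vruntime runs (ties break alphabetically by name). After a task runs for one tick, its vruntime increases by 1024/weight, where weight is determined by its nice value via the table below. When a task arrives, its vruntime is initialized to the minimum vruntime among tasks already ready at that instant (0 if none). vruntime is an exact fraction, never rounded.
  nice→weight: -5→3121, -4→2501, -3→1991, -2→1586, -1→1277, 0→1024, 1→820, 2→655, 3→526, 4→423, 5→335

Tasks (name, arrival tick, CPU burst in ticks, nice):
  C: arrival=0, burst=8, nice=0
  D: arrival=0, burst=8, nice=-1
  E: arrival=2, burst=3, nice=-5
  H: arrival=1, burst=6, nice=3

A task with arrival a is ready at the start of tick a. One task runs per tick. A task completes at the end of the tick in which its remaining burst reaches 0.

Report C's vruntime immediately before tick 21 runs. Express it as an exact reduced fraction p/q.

t=0: vr[C=0 D=0] → run C
t=1: vr[C=1 D=0 H=0] → run D
t=2: vr[C=1 D=1024/1277 E=0 H=0] → run E
t=3: vr[C=1 D=1024/1277 E=1024/3121 H=0] → run H
t=4: vr[C=1 D=1024/1277 E=1024/3121 H=512/263] → run E
t=5: vr[C=1 D=1024/1277 E=2048/3121 H=512/263] → run E
t=6: vr[C=1 D=1024/1277 H=512/263] → run D
t=7: vr[C=1 D=2048/1277 H=512/263] → run C
t=8: vr[C=2 D=2048/1277 H=512/263] → run D
t=9: vr[C=2 D=3072/1277 H=512/263] → run H
t=10: vr[C=2 D=3072/1277 H=1024/263] → run C
t=11: vr[C=3 D=3072/1277 H=1024/263] → run D
t=12: vr[C=3 D=4096/1277 H=1024/263] → run C
t=13: vr[C=4 D=4096/1277 H=1024/263] → run D
t=14: vr[C=4 D=5120/1277 H=1024/263] → run H
t=15: vr[C=4 D=5120/1277 H=1536/263] → run C
t=16: vr[C=5 D=5120/1277 H=1536/263] → run D
t=17: vr[C=5 D=6144/1277 H=1536/263] → run D
t=18: vr[C=5 D=7168/1277 H=1536/263] → run C
t=19: vr[C=6 D=7168/1277 H=1536/263] → run D
t=20: vr[C=6 H=1536/263] → run H
t=21: vr[C=6 H=2048/263] → run C
t=22: vr[C=7 H=2048/263] → run C
t=23: vr[H=2048/263] → run H
t=24: vr[H=2560/263] → run H
t=25: (idle)
t=26: (idle)

vruntime(C, start of tick 21) = 6/1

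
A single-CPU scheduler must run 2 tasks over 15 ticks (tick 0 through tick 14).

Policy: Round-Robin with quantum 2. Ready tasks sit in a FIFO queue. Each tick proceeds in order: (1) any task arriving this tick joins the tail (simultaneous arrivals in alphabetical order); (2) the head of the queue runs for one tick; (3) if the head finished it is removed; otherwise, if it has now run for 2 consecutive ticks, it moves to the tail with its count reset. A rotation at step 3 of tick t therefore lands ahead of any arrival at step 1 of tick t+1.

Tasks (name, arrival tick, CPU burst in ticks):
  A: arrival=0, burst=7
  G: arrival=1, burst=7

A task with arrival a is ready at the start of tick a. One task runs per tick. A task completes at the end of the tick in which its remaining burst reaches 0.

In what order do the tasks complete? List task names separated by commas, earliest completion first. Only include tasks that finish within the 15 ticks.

completion order = A, G

t=0: queue=[A] q_used=0 → run A
t=1: queue=[A,G] q_used=1 → run A
t=2: queue=[G,A] q_used=0 → run G
t=3: queue=[G,A] q_used=1 → run G
t=4: queue=[A,G] q_used=0 → run A
t=5: queue=[A,G] q_used=1 → run A
t=6: queue=[G,A] q_used=0 → run G
t=7: queue=[G,A] q_used=1 → run G
t=8: queue=[A,G] q_used=0 → run A
t=9: queue=[A,G] q_used=1 → run A
t=10: queue=[G,A] q_used=0 → run G
t=11: queue=[G,A] q_used=1 → run G
t=12: queue=[A,G] q_used=0 → run A
t=13: queue=[G] q_used=0 → run G
t=14: (idle)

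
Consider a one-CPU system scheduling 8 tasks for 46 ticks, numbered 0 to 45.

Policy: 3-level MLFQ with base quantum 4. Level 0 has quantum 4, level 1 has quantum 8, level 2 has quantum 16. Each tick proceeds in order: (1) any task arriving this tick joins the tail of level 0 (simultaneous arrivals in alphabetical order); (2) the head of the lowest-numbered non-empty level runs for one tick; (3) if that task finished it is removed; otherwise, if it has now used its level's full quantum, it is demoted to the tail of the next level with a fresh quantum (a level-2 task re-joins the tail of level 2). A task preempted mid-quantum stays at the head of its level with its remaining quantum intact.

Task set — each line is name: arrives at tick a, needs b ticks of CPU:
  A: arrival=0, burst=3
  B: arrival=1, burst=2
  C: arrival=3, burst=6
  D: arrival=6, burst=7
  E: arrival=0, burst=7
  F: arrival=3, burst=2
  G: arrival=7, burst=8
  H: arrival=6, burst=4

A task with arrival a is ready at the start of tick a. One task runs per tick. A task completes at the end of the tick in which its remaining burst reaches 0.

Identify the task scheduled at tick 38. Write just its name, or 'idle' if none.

t=0: L0/L1/L2 = AE/-/- → run A
t=1: L0/L1/L2 = AEB/-/- → run A
t=2: L0/L1/L2 = AEB/-/- → run A
t=3: L0/L1/L2 = EBCF/-/- → run E
t=4: L0/L1/L2 = EBCF/-/- → run E
t=5: L0/L1/L2 = EBCF/-/- → run E
t=6: L0/L1/L2 = EBCFDH/-/- → run E
t=7: L0/L1/L2 = BCFDHG/E/- → run B
t=8: L0/L1/L2 = BCFDHG/E/- → run B
t=9: L0/L1/L2 = CFDHG/E/- → run C
t=10: L0/L1/L2 = CFDHG/E/- → run C
t=11: L0/L1/L2 = CFDHG/E/- → run C
t=12: L0/L1/L2 = CFDHG/E/- → run C
t=13: L0/L1/L2 = FDHG/EC/- → run F
t=14: L0/L1/L2 = FDHG/EC/- → run F
t=15: L0/L1/L2 = DHG/EC/- → run D
t=16: L0/L1/L2 = DHG/EC/- → run D
t=17: L0/L1/L2 = DHG/EC/- → run D
t=18: L0/L1/L2 = DHG/EC/- → run D
t=19: L0/L1/L2 = HG/ECD/- → run H
t=20: L0/L1/L2 = HG/ECD/- → run H
t=21: L0/L1/L2 = HG/ECD/- → run H
t=22: L0/L1/L2 = HG/ECD/- → run H
t=23: L0/L1/L2 = G/ECD/- → run G
t=24: L0/L1/L2 = G/ECD/- → run G
t=25: L0/L1/L2 = G/ECD/- → run G
t=26: L0/L1/L2 = G/ECD/- → run G
t=27: L0/L1/L2 = -/ECDG/- → run E
t=28: L0/L1/L2 = -/ECDG/- → run E
t=29: L0/L1/L2 = -/ECDG/- → run E
t=30: L0/L1/L2 = -/CDG/- → run C
t=31: L0/L1/L2 = -/CDG/- → run C
t=32: L0/L1/L2 = -/DG/- → run D
t=33: L0/L1/L2 = -/DG/- → run D
t=34: L0/L1/L2 = -/DG/- → run D
t=35: L0/L1/L2 = -/G/- → run G
t=36: L0/L1/L2 = -/G/- → run G
t=37: L0/L1/L2 = -/G/- → run G
t=38: L0/L1/L2 = -/G/- → run G
t=39: (idle)
t=40: (idle)
t=41: (idle)
t=42: (idle)
t=43: (idle)
t=44: (idle)
t=45: (idle)

running at tick 38 = G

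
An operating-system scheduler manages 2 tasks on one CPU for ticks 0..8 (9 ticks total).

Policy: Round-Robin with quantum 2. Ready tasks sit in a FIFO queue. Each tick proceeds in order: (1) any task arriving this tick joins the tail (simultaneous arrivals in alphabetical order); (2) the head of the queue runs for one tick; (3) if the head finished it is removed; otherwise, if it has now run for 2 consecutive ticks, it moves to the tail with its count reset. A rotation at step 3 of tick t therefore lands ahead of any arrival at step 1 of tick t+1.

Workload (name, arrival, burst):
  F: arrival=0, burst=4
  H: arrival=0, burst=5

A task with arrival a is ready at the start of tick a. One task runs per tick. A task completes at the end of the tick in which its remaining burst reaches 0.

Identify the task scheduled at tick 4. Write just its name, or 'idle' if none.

running at tick 4 = F

t=0: queue=[F,H] q_used=0 → run F
t=1: queue=[F,H] q_used=1 → run F
t=2: queue=[H,F] q_used=0 → run H
t=3: queue=[H,F] q_used=1 → run H
t=4: queue=[F,H] q_used=0 → run F
t=5: queue=[F,H] q_used=1 → run F
t=6: queue=[H] q_used=0 → run H
t=7: queue=[H] q_used=1 → run H
t=8: queue=[H] q_used=0 → run H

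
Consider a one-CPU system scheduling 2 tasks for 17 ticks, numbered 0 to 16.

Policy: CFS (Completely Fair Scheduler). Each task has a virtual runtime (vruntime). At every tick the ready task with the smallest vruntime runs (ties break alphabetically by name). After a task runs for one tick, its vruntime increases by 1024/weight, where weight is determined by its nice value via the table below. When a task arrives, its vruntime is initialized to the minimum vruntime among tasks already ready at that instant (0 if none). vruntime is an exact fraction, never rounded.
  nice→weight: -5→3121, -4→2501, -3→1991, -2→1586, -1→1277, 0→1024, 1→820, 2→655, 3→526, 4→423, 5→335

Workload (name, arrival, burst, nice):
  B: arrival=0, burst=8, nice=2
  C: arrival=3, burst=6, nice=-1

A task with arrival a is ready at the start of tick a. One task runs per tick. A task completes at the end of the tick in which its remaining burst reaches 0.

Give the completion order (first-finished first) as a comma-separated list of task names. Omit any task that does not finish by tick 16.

t=0: vr[B=0] → run B
t=1: vr[B=1024/655] → run B
t=2: vr[B=2048/655] → run B
t=3: vr[B=3072/655 C=3072/655] → run B
t=4: vr[B=4096/655 C=3072/655] → run C
t=5: vr[B=4096/655 C=4593664/836435] → run C
t=6: vr[B=4096/655 C=5264384/836435] → run B
t=7: vr[B=1024/131 C=5264384/836435] → run C
t=8: vr[B=1024/131 C=5935104/836435] → run C
t=9: vr[B=1024/131 C=6605824/836435] → run B
t=10: vr[B=6144/655 C=6605824/836435] → run C
t=11: vr[B=6144/655 C=7276544/836435] → run C
t=12: vr[B=6144/655] → run B
t=13: vr[B=7168/655] → run B
t=14: (idle)
t=15: (idle)
t=16: (idle)

completion order = C, B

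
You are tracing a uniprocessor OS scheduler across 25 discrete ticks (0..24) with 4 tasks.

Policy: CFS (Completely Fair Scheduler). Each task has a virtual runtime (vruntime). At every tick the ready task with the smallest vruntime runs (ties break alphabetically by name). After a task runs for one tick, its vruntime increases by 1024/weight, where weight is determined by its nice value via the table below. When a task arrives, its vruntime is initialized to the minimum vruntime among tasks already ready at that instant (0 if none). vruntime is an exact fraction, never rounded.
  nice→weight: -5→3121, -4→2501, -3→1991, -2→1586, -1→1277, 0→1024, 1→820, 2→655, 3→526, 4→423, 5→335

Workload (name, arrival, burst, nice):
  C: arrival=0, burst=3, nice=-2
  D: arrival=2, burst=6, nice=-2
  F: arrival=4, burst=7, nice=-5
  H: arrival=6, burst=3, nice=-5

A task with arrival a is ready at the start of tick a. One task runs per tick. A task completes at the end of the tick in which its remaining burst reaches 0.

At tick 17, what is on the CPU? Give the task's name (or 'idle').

t=0: vr[C=0] → run C
t=1: vr[C=512/793] → run C
t=2: vr[C=1024/793 D=1024/793] → run C
t=3: vr[D=1024/793] → run D
t=4: vr[D=1536/793 F=1536/793] → run D
t=5: vr[D=2048/793 F=1536/793] → run F
t=6: vr[D=2048/793 F=5605888/2474953 H=5605888/2474953] → run F
t=7: vr[D=2048/793 F=6417920/2474953 H=5605888/2474953] → run H
t=8: vr[D=2048/793 F=6417920/2474953 H=6417920/2474953] → run D
t=9: vr[D=2560/793 F=6417920/2474953 H=6417920/2474953] → run F
t=10: vr[D=2560/793 F=7229952/2474953 H=6417920/2474953] → run H
t=11: vr[D=2560/793 F=7229952/2474953 H=7229952/2474953] → run F
t=12: vr[D=2560/793 F=8041984/2474953 H=7229952/2474953] → run H
t=13: vr[D=2560/793 F=8041984/2474953] → run D
t=14: vr[D=3072/793 F=8041984/2474953] → run F
t=15: vr[D=3072/793 F=8854016/2474953] → run F
t=16: vr[D=3072/793 F=9666048/2474953] → run D
t=17: vr[D=3584/793 F=9666048/2474953] → run F
t=18: vr[D=3584/793] → run D
t=19: (idle)
t=20: (idle)
t=21: (idle)
t=22: (idle)
t=23: (idle)
t=24: (idle)

running at tick 17 = F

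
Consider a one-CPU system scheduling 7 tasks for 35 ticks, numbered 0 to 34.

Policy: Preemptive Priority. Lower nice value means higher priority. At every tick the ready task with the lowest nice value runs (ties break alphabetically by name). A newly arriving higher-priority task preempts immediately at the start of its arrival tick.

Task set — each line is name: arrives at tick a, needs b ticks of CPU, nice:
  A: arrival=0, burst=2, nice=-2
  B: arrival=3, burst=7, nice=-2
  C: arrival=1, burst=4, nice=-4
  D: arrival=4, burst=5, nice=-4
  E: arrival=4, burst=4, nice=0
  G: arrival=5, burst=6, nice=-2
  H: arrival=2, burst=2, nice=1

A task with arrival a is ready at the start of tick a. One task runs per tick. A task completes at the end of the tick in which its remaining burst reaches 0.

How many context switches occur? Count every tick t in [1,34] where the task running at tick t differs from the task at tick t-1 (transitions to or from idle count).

context switches = 8

t=0: ready={A} → run A
t=1: ready={A,C} → run C
t=2: ready={A,C,H} → run C
t=3: ready={A,B,C,H} → run C
t=4: ready={A,B,C,D,E,H} → run C
t=5: ready={A,B,D,E,G,H} → run D
t=6: ready={A,B,D,E,G,H} → run D
t=7: ready={A,B,D,E,G,H} → run D
t=8: ready={A,B,D,E,G,H} → run D
t=9: ready={A,B,D,E,G,H} → run D
t=10: ready={A,B,E,G,H} → run A
t=11: ready={B,E,G,H} → run B
t=12: ready={B,E,G,H} → run B
t=13: ready={B,E,G,H} → run B
t=14: ready={B,E,G,H} → run B
t=15: ready={B,E,G,H} → run B
t=16: ready={B,E,G,H} → run B
t=17: ready={B,E,G,H} → run B
t=18: ready={E,G,H} → run G
t=19: ready={E,G,H} → run G
t=20: ready={E,G,H} → run G
t=21: ready={E,G,H} → run G
t=22: ready={E,G,H} → run G
t=23: ready={E,G,H} → run G
t=24: ready={E,H} → run E
t=25: ready={E,H} → run E
t=26: ready={E,H} → run E
t=27: ready={E,H} → run E
t=28: ready={H} → run H
t=29: ready={H} → run H
t=30: (idle)
t=31: (idle)
t=32: (idle)
t=33: (idle)
t=34: (idle)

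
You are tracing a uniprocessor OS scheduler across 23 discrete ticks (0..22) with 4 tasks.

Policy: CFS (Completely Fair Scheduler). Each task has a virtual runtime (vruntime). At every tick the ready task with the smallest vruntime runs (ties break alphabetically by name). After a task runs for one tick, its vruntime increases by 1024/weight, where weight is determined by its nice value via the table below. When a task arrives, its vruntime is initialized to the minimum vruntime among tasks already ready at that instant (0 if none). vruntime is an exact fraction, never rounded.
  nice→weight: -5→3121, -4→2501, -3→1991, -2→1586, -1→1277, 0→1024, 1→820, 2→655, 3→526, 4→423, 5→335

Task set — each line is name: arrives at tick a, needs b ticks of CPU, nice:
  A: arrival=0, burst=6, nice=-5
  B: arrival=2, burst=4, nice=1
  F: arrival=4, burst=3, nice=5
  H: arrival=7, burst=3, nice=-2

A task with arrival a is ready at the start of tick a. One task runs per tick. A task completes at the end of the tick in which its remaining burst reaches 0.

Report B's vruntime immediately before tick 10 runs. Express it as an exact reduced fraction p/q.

t=0: vr[A=0] → run A
t=1: vr[A=1024/3121] → run A
t=2: vr[A=2048/3121 B=2048/3121] → run A
t=3: vr[A=3072/3121 B=2048/3121] → run B
t=4: vr[A=3072/3121 B=1218816/639805 F=3072/3121] → run A
t=5: vr[A=4096/3121 B=1218816/639805 F=3072/3121] → run F
t=6: vr[A=4096/3121 B=1218816/639805 F=4225024/1045535] → run A
t=7: vr[A=5120/3121 B=1218816/639805 F=4225024/1045535 H=5120/3121] → run A
t=8: vr[B=1218816/639805 F=4225024/1045535 H=5120/3121] → run H
t=9: vr[B=1218816/639805 F=4225024/1045535 H=5658112/2474953] → run B
t=10: vr[B=2017792/639805 F=4225024/1045535 H=5658112/2474953] → run H
t=11: vr[B=2017792/639805 F=4225024/1045535 H=7256064/2474953] → run H
t=12: vr[B=2017792/639805 F=4225024/1045535] → run B
t=13: vr[B=2816768/639805 F=4225024/1045535] → run F
t=14: vr[B=2816768/639805 F=7420928/1045535] → run B
t=15: vr[F=7420928/1045535] → run F
t=16: (idle)
t=17: (idle)
t=18: (idle)
t=19: (idle)
t=20: (idle)
t=21: (idle)
t=22: (idle)

vruntime(B, start of tick 10) = 2017792/639805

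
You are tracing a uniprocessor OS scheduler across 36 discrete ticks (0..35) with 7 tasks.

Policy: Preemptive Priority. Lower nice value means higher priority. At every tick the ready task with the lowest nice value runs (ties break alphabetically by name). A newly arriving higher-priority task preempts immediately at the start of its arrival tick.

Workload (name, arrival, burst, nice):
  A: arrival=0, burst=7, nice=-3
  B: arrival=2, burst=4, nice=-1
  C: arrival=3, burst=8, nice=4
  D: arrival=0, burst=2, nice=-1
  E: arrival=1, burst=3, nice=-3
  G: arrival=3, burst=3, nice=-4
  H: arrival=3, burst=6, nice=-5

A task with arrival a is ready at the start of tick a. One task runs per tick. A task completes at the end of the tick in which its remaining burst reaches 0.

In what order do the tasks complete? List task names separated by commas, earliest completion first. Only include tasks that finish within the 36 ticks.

completion order = H, G, A, E, B, D, C

t=0: ready={A,D} → run A
t=1: ready={A,D,E} → run A
t=2: ready={A,B,D,E} → run A
t=3: ready={A,B,C,D,E,G,H} → run H
t=4: ready={A,B,C,D,E,G,H} → run H
t=5: ready={A,B,C,D,E,G,H} → run H
t=6: ready={A,B,C,D,E,G,H} → run H
t=7: ready={A,B,C,D,E,G,H} → run H
t=8: ready={A,B,C,D,E,G,H} → run H
t=9: ready={A,B,C,D,E,G} → run G
t=10: ready={A,B,C,D,E,G} → run G
t=11: ready={A,B,C,D,E,G} → run G
t=12: ready={A,B,C,D,E} → run A
t=13: ready={A,B,C,D,E} → run A
t=14: ready={A,B,C,D,E} → run A
t=15: ready={A,B,C,D,E} → run A
t=16: ready={B,C,D,E} → run E
t=17: ready={B,C,D,E} → run E
t=18: ready={B,C,D,E} → run E
t=19: ready={B,C,D} → run B
t=20: ready={B,C,D} → run B
t=21: ready={B,C,D} → run B
t=22: ready={B,C,D} → run B
t=23: ready={C,D} → run D
t=24: ready={C,D} → run D
t=25: ready={C} → run C
t=26: ready={C} → run C
t=27: ready={C} → run C
t=28: ready={C} → run C
t=29: ready={C} → run C
t=30: ready={C} → run C
t=31: ready={C} → run C
t=32: ready={C} → run C
t=33: (idle)
t=34: (idle)
t=35: (idle)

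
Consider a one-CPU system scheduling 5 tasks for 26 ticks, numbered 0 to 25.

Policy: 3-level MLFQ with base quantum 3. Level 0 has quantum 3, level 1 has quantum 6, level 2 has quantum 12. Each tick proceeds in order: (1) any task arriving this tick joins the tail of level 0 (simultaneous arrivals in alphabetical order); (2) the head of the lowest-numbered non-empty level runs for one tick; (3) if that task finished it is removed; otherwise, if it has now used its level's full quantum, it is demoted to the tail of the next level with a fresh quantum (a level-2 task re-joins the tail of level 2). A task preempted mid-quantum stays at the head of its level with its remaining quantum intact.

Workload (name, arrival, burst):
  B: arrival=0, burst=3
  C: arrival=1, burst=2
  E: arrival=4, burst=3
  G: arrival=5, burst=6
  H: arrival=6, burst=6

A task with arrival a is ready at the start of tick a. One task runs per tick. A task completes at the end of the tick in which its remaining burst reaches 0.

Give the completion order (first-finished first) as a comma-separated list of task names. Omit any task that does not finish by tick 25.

t=0: L0/L1/L2 = B/-/- → run B
t=1: L0/L1/L2 = BC/-/- → run B
t=2: L0/L1/L2 = BC/-/- → run B
t=3: L0/L1/L2 = C/-/- → run C
t=4: L0/L1/L2 = CE/-/- → run C
t=5: L0/L1/L2 = EG/-/- → run E
t=6: L0/L1/L2 = EGH/-/- → run E
t=7: L0/L1/L2 = EGH/-/- → run E
t=8: L0/L1/L2 = GH/-/- → run G
t=9: L0/L1/L2 = GH/-/- → run G
t=10: L0/L1/L2 = GH/-/- → run G
t=11: L0/L1/L2 = H/G/- → run H
t=12: L0/L1/L2 = H/G/- → run H
t=13: L0/L1/L2 = H/G/- → run H
t=14: L0/L1/L2 = -/GH/- → run G
t=15: L0/L1/L2 = -/GH/- → run G
t=16: L0/L1/L2 = -/GH/- → run G
t=17: L0/L1/L2 = -/H/- → run H
t=18: L0/L1/L2 = -/H/- → run H
t=19: L0/L1/L2 = -/H/- → run H
t=20: (idle)
t=21: (idle)
t=22: (idle)
t=23: (idle)
t=24: (idle)
t=25: (idle)

completion order = B, C, E, G, H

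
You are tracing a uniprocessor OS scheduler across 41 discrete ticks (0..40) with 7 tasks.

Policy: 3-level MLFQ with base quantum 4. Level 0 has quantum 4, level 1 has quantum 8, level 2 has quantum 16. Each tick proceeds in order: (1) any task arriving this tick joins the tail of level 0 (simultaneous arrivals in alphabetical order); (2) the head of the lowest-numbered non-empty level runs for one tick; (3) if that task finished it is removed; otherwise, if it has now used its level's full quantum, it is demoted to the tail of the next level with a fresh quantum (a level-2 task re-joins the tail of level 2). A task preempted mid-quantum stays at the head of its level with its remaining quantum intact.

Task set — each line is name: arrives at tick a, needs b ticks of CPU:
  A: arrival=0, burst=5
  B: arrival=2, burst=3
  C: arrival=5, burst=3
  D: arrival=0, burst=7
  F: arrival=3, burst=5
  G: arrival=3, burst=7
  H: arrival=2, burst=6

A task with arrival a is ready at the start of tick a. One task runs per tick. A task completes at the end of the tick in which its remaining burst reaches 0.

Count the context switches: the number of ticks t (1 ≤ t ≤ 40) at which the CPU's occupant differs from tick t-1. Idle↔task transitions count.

context switches = 12

t=0: L0/L1/L2 = AD/-/- → run A
t=1: L0/L1/L2 = AD/-/- → run A
t=2: L0/L1/L2 = ADBH/-/- → run A
t=3: L0/L1/L2 = ADBHFG/-/- → run A
t=4: L0/L1/L2 = DBHFG/A/- → run D
t=5: L0/L1/L2 = DBHFGC/A/- → run D
t=6: L0/L1/L2 = DBHFGC/A/- → run D
t=7: L0/L1/L2 = DBHFGC/A/- → run D
t=8: L0/L1/L2 = BHFGC/AD/- → run B
t=9: L0/L1/L2 = BHFGC/AD/- → run B
t=10: L0/L1/L2 = BHFGC/AD/- → run B
t=11: L0/L1/L2 = HFGC/AD/- → run H
t=12: L0/L1/L2 = HFGC/AD/- → run H
t=13: L0/L1/L2 = HFGC/AD/- → run H
t=14: L0/L1/L2 = HFGC/AD/- → run H
t=15: L0/L1/L2 = FGC/ADH/- → run F
t=16: L0/L1/L2 = FGC/ADH/- → run F
t=17: L0/L1/L2 = FGC/ADH/- → run F
t=18: L0/L1/L2 = FGC/ADH/- → run F
t=19: L0/L1/L2 = GC/ADHF/- → run G
t=20: L0/L1/L2 = GC/ADHF/- → run G
t=21: L0/L1/L2 = GC/ADHF/- → run G
t=22: L0/L1/L2 = GC/ADHF/- → run G
t=23: L0/L1/L2 = C/ADHFG/- → run C
t=24: L0/L1/L2 = C/ADHFG/- → run C
t=25: L0/L1/L2 = C/ADHFG/- → run C
t=26: L0/L1/L2 = -/ADHFG/- → run A
t=27: L0/L1/L2 = -/DHFG/- → run D
t=28: L0/L1/L2 = -/DHFG/- → run D
t=29: L0/L1/L2 = -/DHFG/- → run D
t=30: L0/L1/L2 = -/HFG/- → run H
t=31: L0/L1/L2 = -/HFG/- → run H
t=32: L0/L1/L2 = -/FG/- → run F
t=33: L0/L1/L2 = -/G/- → run G
t=34: L0/L1/L2 = -/G/- → run G
t=35: L0/L1/L2 = -/G/- → run G
t=36: (idle)
t=37: (idle)
t=38: (idle)
t=39: (idle)
t=40: (idle)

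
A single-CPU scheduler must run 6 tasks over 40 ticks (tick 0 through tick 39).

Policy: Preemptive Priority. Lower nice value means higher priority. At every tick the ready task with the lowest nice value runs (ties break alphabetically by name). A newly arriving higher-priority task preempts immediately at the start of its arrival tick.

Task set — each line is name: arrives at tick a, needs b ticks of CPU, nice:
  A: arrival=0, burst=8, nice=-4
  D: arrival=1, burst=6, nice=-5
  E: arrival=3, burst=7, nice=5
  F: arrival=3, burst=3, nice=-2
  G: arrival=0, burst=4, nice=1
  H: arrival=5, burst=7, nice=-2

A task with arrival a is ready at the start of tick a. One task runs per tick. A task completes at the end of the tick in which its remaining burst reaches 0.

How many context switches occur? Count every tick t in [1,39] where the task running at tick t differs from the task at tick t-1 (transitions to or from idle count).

t=0: ready={A,G} → run A
t=1: ready={A,D,G} → run D
t=2: ready={A,D,G} → run D
t=3: ready={A,D,E,F,G} → run D
t=4: ready={A,D,E,F,G} → run D
t=5: ready={A,D,E,F,G,H} → run D
t=6: ready={A,D,E,F,G,H} → run D
t=7: ready={A,E,F,G,H} → run A
t=8: ready={A,E,F,G,H} → run A
t=9: ready={A,E,F,G,H} → run A
t=10: ready={A,E,F,G,H} → run A
t=11: ready={A,E,F,G,H} → run A
t=12: ready={A,E,F,G,H} → run A
t=13: ready={A,E,F,G,H} → run A
t=14: ready={E,F,G,H} → run F
t=15: ready={E,F,G,H} → run F
t=16: ready={E,F,G,H} → run F
t=17: ready={E,G,H} → run H
t=18: ready={E,G,H} → run H
t=19: ready={E,G,H} → run H
t=20: ready={E,G,H} → run H
t=21: ready={E,G,H} → run H
t=22: ready={E,G,H} → run H
t=23: ready={E,G,H} → run H
t=24: ready={E,G} → run G
t=25: ready={E,G} → run G
t=26: ready={E,G} → run G
t=27: ready={E,G} → run G
t=28: ready={E} → run E
t=29: ready={E} → run E
t=30: ready={E} → run E
t=31: ready={E} → run E
t=32: ready={E} → run E
t=33: ready={E} → run E
t=34: ready={E} → run E
t=35: (idle)
t=36: (idle)
t=37: (idle)
t=38: (idle)
t=39: (idle)

context switches = 7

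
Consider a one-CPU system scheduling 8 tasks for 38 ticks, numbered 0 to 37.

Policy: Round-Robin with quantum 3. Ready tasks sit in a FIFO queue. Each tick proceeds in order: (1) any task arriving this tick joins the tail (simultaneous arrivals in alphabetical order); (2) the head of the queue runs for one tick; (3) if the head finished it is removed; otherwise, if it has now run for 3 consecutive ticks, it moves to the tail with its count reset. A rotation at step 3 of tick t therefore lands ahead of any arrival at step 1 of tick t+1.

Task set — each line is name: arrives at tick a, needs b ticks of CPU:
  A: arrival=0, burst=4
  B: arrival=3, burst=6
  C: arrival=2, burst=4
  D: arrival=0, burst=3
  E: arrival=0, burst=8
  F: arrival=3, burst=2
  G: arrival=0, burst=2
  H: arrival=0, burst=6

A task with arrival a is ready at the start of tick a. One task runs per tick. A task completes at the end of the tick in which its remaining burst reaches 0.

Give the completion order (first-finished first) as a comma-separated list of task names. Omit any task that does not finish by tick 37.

t=0: queue=[A,D,E,G,H] q_used=0 → run A
t=1: queue=[A,D,E,G,H] q_used=1 → run A
t=2: queue=[A,D,E,G,H,C] q_used=2 → run A
t=3: queue=[D,E,G,H,C,A,B,F] q_used=0 → run D
t=4: queue=[D,E,G,H,C,A,B,F] q_used=1 → run D
t=5: queue=[D,E,G,H,C,A,B,F] q_used=2 → run D
t=6: queue=[E,G,H,C,A,B,F] q_used=0 → run E
t=7: queue=[E,G,H,C,A,B,F] q_used=1 → run E
t=8: queue=[E,G,H,C,A,B,F] q_used=2 → run E
t=9: queue=[G,H,C,A,B,F,E] q_used=0 → run G
t=10: queue=[G,H,C,A,B,F,E] q_used=1 → run G
t=11: queue=[H,C,A,B,F,E] q_used=0 → run H
t=12: queue=[H,C,A,B,F,E] q_used=1 → run H
t=13: queue=[H,C,A,B,F,E] q_used=2 → run H
t=14: queue=[C,A,B,F,E,H] q_used=0 → run C
t=15: queue=[C,A,B,F,E,H] q_used=1 → run C
t=16: queue=[C,A,B,F,E,H] q_used=2 → run C
t=17: queue=[A,B,F,E,H,C] q_used=0 → run A
t=18: queue=[B,F,E,H,C] q_used=0 → run B
t=19: queue=[B,F,E,H,C] q_used=1 → run B
t=20: queue=[B,F,E,H,C] q_used=2 → run B
t=21: queue=[F,E,H,C,B] q_used=0 → run F
t=22: queue=[F,E,H,C,B] q_used=1 → run F
t=23: queue=[E,H,C,B] q_used=0 → run E
t=24: queue=[E,H,C,B] q_used=1 → run E
t=25: queue=[E,H,C,B] q_used=2 → run E
t=26: queue=[H,C,B,E] q_used=0 → run H
t=27: queue=[H,C,B,E] q_used=1 → run H
t=28: queue=[H,C,B,E] q_used=2 → run H
t=29: queue=[C,B,E] q_used=0 → run C
t=30: queue=[B,E] q_used=0 → run B
t=31: queue=[B,E] q_used=1 → run B
t=32: queue=[B,E] q_used=2 → run B
t=33: queue=[E] q_used=0 → run E
t=34: queue=[E] q_used=1 → run E
t=35: (idle)
t=36: (idle)
t=37: (idle)

completion order = D, G, A, F, H, C, B, E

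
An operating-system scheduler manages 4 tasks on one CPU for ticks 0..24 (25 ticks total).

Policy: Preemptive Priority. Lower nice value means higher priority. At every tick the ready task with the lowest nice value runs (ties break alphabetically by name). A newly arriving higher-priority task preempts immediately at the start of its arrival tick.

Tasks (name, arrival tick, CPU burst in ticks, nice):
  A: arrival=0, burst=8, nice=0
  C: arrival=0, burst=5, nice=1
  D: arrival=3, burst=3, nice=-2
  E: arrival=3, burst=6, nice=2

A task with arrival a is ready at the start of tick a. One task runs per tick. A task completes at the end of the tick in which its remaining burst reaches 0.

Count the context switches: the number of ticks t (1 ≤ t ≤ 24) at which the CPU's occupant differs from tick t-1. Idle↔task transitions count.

t=0: ready={A,C} → run A
t=1: ready={A,C} → run A
t=2: ready={A,C} → run A
t=3: ready={A,C,D,E} → run D
t=4: ready={A,C,D,E} → run D
t=5: ready={A,C,D,E} → run D
t=6: ready={A,C,E} → run A
t=7: ready={A,C,E} → run A
t=8: ready={A,C,E} → run A
t=9: ready={A,C,E} → run A
t=10: ready={A,C,E} → run A
t=11: ready={C,E} → run C
t=12: ready={C,E} → run C
t=13: ready={C,E} → run C
t=14: ready={C,E} → run C
t=15: ready={C,E} → run C
t=16: ready={E} → run E
t=17: ready={E} → run E
t=18: ready={E} → run E
t=19: ready={E} → run E
t=20: ready={E} → run E
t=21: ready={E} → run E
t=22: (idle)
t=23: (idle)
t=24: (idle)

context switches = 5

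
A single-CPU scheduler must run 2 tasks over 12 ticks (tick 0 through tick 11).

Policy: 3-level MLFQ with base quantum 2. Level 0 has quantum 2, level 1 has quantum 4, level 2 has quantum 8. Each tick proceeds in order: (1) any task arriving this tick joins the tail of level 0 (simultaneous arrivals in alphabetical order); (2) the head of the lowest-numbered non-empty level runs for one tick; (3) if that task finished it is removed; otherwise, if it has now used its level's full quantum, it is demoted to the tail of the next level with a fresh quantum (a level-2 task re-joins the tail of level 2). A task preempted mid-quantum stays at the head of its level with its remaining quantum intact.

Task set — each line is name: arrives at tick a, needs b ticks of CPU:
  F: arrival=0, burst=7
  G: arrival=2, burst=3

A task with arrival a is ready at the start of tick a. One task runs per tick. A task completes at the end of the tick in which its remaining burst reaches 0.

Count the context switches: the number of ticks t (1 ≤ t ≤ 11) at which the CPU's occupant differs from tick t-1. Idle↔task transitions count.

context switches = 5

t=0: L0/L1/L2 = F/-/- → run F
t=1: L0/L1/L2 = F/-/- → run F
t=2: L0/L1/L2 = G/F/- → run G
t=3: L0/L1/L2 = G/F/- → run G
t=4: L0/L1/L2 = -/FG/- → run F
t=5: L0/L1/L2 = -/FG/- → run F
t=6: L0/L1/L2 = -/FG/- → run F
t=7: L0/L1/L2 = -/FG/- → run F
t=8: L0/L1/L2 = -/G/F → run G
t=9: L0/L1/L2 = -/-/F → run F
t=10: (idle)
t=11: (idle)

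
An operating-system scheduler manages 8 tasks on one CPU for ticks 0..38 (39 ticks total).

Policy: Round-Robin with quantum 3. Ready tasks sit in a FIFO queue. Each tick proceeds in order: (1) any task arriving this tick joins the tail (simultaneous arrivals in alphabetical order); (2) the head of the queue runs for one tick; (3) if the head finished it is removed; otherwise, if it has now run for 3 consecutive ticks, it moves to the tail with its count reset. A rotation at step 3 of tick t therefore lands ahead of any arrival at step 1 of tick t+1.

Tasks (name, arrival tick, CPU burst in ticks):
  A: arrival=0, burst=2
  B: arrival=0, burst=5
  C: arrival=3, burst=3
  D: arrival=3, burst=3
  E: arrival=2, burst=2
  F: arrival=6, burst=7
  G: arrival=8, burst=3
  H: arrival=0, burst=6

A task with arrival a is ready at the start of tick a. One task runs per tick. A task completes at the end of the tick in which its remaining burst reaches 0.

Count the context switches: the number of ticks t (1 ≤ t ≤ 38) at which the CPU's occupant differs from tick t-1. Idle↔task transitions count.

context switches = 11

t=0: queue=[A,B,H] q_used=0 → run A
t=1: queue=[A,B,H] q_used=1 → run A
t=2: queue=[B,H,E] q_used=0 → run B
t=3: queue=[B,H,E,C,D] q_used=1 → run B
t=4: queue=[B,H,E,C,D] q_used=2 → run B
t=5: queue=[H,E,C,D,B] q_used=0 → run H
t=6: queue=[H,E,C,D,B,F] q_used=1 → run H
t=7: queue=[H,E,C,D,B,F] q_used=2 → run H
t=8: queue=[E,C,D,B,F,H,G] q_used=0 → run E
t=9: queue=[E,C,D,B,F,H,G] q_used=1 → run E
t=10: queue=[C,D,B,F,H,G] q_used=0 → run C
t=11: queue=[C,D,B,F,H,G] q_used=1 → run C
t=12: queue=[C,D,B,F,H,G] q_used=2 → run C
t=13: queue=[D,B,F,H,G] q_used=0 → run D
t=14: queue=[D,B,F,H,G] q_used=1 → run D
t=15: queue=[D,B,F,H,G] q_used=2 → run D
t=16: queue=[B,F,H,G] q_used=0 → run B
t=17: queue=[B,F,H,G] q_used=1 → run B
t=18: queue=[F,H,G] q_used=0 → run F
t=19: queue=[F,H,G] q_used=1 → run F
t=20: queue=[F,H,G] q_used=2 → run F
t=21: queue=[H,G,F] q_used=0 → run H
t=22: queue=[H,G,F] q_used=1 → run H
t=23: queue=[H,G,F] q_used=2 → run H
t=24: queue=[G,F] q_used=0 → run G
t=25: queue=[G,F] q_used=1 → run G
t=26: queue=[G,F] q_used=2 → run G
t=27: queue=[F] q_used=0 → run F
t=28: queue=[F] q_used=1 → run F
t=29: queue=[F] q_used=2 → run F
t=30: queue=[F] q_used=0 → run F
t=31: (idle)
t=32: (idle)
t=33: (idle)
t=34: (idle)
t=35: (idle)
t=36: (idle)
t=37: (idle)
t=38: (idle)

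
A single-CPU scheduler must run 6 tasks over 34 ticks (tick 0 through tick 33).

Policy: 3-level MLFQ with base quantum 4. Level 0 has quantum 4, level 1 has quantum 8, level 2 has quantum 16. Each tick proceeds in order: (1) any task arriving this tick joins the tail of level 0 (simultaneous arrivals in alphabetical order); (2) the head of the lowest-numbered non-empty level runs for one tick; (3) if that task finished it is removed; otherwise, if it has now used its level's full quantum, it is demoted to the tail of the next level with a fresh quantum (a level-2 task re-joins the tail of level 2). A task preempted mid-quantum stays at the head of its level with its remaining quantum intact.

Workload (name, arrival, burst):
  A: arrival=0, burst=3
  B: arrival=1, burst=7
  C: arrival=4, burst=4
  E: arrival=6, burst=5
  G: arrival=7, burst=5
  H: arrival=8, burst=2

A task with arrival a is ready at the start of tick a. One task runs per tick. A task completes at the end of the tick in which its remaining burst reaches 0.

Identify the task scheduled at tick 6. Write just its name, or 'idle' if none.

t=0: L0/L1/L2 = A/-/- → run A
t=1: L0/L1/L2 = AB/-/- → run A
t=2: L0/L1/L2 = AB/-/- → run A
t=3: L0/L1/L2 = B/-/- → run B
t=4: L0/L1/L2 = BC/-/- → run B
t=5: L0/L1/L2 = BC/-/- → run B
t=6: L0/L1/L2 = BCE/-/- → run B
t=7: L0/L1/L2 = CEG/B/- → run C
t=8: L0/L1/L2 = CEGH/B/- → run C
t=9: L0/L1/L2 = CEGH/B/- → run C
t=10: L0/L1/L2 = CEGH/B/- → run C
t=11: L0/L1/L2 = EGH/B/- → run E
t=12: L0/L1/L2 = EGH/B/- → run E
t=13: L0/L1/L2 = EGH/B/- → run E
t=14: L0/L1/L2 = EGH/B/- → run E
t=15: L0/L1/L2 = GH/BE/- → run G
t=16: L0/L1/L2 = GH/BE/- → run G
t=17: L0/L1/L2 = GH/BE/- → run G
t=18: L0/L1/L2 = GH/BE/- → run G
t=19: L0/L1/L2 = H/BEG/- → run H
t=20: L0/L1/L2 = H/BEG/- → run H
t=21: L0/L1/L2 = -/BEG/- → run B
t=22: L0/L1/L2 = -/BEG/- → run B
t=23: L0/L1/L2 = -/BEG/- → run B
t=24: L0/L1/L2 = -/EG/- → run E
t=25: L0/L1/L2 = -/G/- → run G
t=26: (idle)
t=27: (idle)
t=28: (idle)
t=29: (idle)
t=30: (idle)
t=31: (idle)
t=32: (idle)
t=33: (idle)

running at tick 6 = B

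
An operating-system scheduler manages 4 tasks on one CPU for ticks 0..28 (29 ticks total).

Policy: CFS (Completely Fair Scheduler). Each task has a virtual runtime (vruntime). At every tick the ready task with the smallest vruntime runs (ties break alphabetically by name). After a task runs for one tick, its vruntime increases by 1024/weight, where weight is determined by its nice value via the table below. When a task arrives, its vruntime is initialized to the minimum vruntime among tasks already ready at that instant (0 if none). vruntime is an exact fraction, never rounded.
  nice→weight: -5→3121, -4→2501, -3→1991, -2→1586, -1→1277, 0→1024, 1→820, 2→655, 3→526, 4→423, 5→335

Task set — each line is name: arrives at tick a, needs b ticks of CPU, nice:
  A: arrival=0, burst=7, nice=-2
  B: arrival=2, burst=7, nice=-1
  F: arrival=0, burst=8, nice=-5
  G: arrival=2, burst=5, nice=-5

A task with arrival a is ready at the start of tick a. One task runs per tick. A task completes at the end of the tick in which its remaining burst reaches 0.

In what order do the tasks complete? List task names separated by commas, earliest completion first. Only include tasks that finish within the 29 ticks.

completion order = G, F, A, B

t=0: vr[A=0 F=0] → run A
t=1: vr[A=512/793 F=0] → run F
t=2: vr[A=512/793 B=1024/3121 F=1024/3121 G=1024/3121] → run B
t=3: vr[A=512/793 B=4503552/3985517 F=1024/3121 G=1024/3121] → run F
t=4: vr[A=512/793 B=4503552/3985517 F=2048/3121 G=1024/3121] → run G
t=5: vr[A=512/793 B=4503552/3985517 F=2048/3121 G=2048/3121] → run A
t=6: vr[A=1024/793 B=4503552/3985517 F=2048/3121 G=2048/3121] → run F
t=7: vr[A=1024/793 B=4503552/3985517 F=3072/3121 G=2048/3121] → run G
t=8: vr[A=1024/793 B=4503552/3985517 F=3072/3121 G=3072/3121] → run F
t=9: vr[A=1024/793 B=4503552/3985517 F=4096/3121 G=3072/3121] → run G
t=10: vr[A=1024/793 B=4503552/3985517 F=4096/3121 G=4096/3121] → run B
t=11: vr[A=1024/793 B=7699456/3985517 F=4096/3121 G=4096/3121] → run A
t=12: vr[A=1536/793 B=7699456/3985517 F=4096/3121 G=4096/3121] → run F
t=13: vr[A=1536/793 B=7699456/3985517 F=5120/3121 G=4096/3121] → run G
t=14: vr[A=1536/793 B=7699456/3985517 F=5120/3121 G=5120/3121] → run F
t=15: vr[A=1536/793 B=7699456/3985517 F=6144/3121 G=5120/3121] → run G
t=16: vr[A=1536/793 B=7699456/3985517 F=6144/3121] → run B
t=17: vr[A=1536/793 B=10895360/3985517 F=6144/3121] → run A
t=18: vr[A=2048/793 B=10895360/3985517 F=6144/3121] → run F
t=19: vr[A=2048/793 B=10895360/3985517 F=7168/3121] → run F
t=20: vr[A=2048/793 B=10895360/3985517] → run A
t=21: vr[A=2560/793 B=10895360/3985517] → run B
t=22: vr[A=2560/793 B=14091264/3985517] → run A
t=23: vr[A=3072/793 B=14091264/3985517] → run B
t=24: vr[A=3072/793 B=17287168/3985517] → run A
t=25: vr[B=17287168/3985517] → run B
t=26: vr[B=20483072/3985517] → run B
t=27: (idle)
t=28: (idle)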